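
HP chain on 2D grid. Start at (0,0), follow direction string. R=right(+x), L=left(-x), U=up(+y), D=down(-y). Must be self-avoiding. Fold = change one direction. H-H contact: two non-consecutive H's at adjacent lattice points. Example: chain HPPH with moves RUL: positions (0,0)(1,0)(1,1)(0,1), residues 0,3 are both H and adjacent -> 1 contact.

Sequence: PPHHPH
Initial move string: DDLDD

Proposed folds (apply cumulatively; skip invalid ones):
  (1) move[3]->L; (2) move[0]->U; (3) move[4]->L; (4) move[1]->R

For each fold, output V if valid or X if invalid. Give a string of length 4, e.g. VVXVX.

Answer: VXVX

Derivation:
Initial: DDLDD -> [(0, 0), (0, -1), (0, -2), (-1, -2), (-1, -3), (-1, -4)]
Fold 1: move[3]->L => DDLLD VALID
Fold 2: move[0]->U => UDLLD INVALID (collision), skipped
Fold 3: move[4]->L => DDLLL VALID
Fold 4: move[1]->R => DRLLL INVALID (collision), skipped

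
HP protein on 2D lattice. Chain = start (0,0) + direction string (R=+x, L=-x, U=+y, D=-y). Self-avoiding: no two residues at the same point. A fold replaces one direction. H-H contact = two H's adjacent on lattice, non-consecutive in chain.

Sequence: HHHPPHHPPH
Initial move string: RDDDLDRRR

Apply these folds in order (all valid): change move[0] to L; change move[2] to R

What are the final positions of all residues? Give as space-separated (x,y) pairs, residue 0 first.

Initial moves: RDDDLDRRR
Fold: move[0]->L => LDDDLDRRR (positions: [(0, 0), (-1, 0), (-1, -1), (-1, -2), (-1, -3), (-2, -3), (-2, -4), (-1, -4), (0, -4), (1, -4)])
Fold: move[2]->R => LDRDLDRRR (positions: [(0, 0), (-1, 0), (-1, -1), (0, -1), (0, -2), (-1, -2), (-1, -3), (0, -3), (1, -3), (2, -3)])

Answer: (0,0) (-1,0) (-1,-1) (0,-1) (0,-2) (-1,-2) (-1,-3) (0,-3) (1,-3) (2,-3)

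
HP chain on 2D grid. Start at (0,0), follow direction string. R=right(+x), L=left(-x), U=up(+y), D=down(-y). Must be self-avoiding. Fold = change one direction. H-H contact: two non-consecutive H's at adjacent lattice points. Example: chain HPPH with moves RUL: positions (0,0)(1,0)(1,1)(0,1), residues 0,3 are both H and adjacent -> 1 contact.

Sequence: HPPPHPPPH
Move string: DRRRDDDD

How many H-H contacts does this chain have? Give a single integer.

Answer: 0

Derivation:
Positions: [(0, 0), (0, -1), (1, -1), (2, -1), (3, -1), (3, -2), (3, -3), (3, -4), (3, -5)]
No H-H contacts found.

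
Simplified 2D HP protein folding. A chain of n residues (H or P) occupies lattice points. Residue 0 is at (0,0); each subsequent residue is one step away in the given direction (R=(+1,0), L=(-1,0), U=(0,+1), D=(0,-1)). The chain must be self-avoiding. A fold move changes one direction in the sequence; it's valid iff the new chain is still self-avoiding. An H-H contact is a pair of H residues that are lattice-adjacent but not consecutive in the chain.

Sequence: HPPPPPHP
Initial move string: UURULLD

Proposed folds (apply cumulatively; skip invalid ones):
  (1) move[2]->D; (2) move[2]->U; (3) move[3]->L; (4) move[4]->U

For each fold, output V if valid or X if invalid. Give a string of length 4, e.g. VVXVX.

Initial: UURULLD -> [(0, 0), (0, 1), (0, 2), (1, 2), (1, 3), (0, 3), (-1, 3), (-1, 2)]
Fold 1: move[2]->D => UUDULLD INVALID (collision), skipped
Fold 2: move[2]->U => UUUULLD VALID
Fold 3: move[3]->L => UUULLLD VALID
Fold 4: move[4]->U => UUULULD VALID

Answer: XVVV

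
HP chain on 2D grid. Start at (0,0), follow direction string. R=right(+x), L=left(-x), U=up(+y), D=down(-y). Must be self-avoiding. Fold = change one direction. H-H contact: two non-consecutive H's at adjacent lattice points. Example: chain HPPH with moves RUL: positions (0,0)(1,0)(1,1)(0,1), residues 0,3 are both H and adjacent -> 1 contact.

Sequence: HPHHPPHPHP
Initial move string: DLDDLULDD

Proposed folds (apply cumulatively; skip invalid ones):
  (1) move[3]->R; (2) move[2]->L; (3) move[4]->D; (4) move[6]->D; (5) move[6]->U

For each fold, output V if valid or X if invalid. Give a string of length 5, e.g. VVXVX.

Answer: XVXXX

Derivation:
Initial: DLDDLULDD -> [(0, 0), (0, -1), (-1, -1), (-1, -2), (-1, -3), (-2, -3), (-2, -2), (-3, -2), (-3, -3), (-3, -4)]
Fold 1: move[3]->R => DLDRLULDD INVALID (collision), skipped
Fold 2: move[2]->L => DLLDLULDD VALID
Fold 3: move[4]->D => DLLDDULDD INVALID (collision), skipped
Fold 4: move[6]->D => DLLDLUDDD INVALID (collision), skipped
Fold 5: move[6]->U => DLLDLUUDD INVALID (collision), skipped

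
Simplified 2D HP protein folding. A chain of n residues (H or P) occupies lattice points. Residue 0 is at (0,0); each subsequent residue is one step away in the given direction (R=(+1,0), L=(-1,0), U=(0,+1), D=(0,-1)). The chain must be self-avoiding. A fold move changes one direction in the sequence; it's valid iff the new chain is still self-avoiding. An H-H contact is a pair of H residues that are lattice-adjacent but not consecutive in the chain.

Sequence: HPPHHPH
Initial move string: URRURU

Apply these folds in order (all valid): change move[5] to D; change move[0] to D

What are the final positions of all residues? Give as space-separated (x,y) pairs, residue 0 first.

Initial moves: URRURU
Fold: move[5]->D => URRURD (positions: [(0, 0), (0, 1), (1, 1), (2, 1), (2, 2), (3, 2), (3, 1)])
Fold: move[0]->D => DRRURD (positions: [(0, 0), (0, -1), (1, -1), (2, -1), (2, 0), (3, 0), (3, -1)])

Answer: (0,0) (0,-1) (1,-1) (2,-1) (2,0) (3,0) (3,-1)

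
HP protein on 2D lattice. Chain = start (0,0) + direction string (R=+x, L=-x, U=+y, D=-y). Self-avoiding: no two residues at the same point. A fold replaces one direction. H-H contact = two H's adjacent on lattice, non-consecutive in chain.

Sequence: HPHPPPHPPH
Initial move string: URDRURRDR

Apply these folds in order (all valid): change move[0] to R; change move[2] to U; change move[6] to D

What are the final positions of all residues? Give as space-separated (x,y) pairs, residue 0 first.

Initial moves: URDRURRDR
Fold: move[0]->R => RRDRURRDR (positions: [(0, 0), (1, 0), (2, 0), (2, -1), (3, -1), (3, 0), (4, 0), (5, 0), (5, -1), (6, -1)])
Fold: move[2]->U => RRURURRDR (positions: [(0, 0), (1, 0), (2, 0), (2, 1), (3, 1), (3, 2), (4, 2), (5, 2), (5, 1), (6, 1)])
Fold: move[6]->D => RRURURDDR (positions: [(0, 0), (1, 0), (2, 0), (2, 1), (3, 1), (3, 2), (4, 2), (4, 1), (4, 0), (5, 0)])

Answer: (0,0) (1,0) (2,0) (2,1) (3,1) (3,2) (4,2) (4,1) (4,0) (5,0)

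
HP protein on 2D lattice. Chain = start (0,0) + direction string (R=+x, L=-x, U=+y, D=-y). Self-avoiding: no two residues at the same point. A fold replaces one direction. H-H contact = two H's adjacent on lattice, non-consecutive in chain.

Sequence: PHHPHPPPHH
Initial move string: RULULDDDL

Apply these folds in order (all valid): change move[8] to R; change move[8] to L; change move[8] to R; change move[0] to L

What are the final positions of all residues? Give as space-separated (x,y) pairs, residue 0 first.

Answer: (0,0) (-1,0) (-1,1) (-2,1) (-2,2) (-3,2) (-3,1) (-3,0) (-3,-1) (-2,-1)

Derivation:
Initial moves: RULULDDDL
Fold: move[8]->R => RULULDDDR (positions: [(0, 0), (1, 0), (1, 1), (0, 1), (0, 2), (-1, 2), (-1, 1), (-1, 0), (-1, -1), (0, -1)])
Fold: move[8]->L => RULULDDDL (positions: [(0, 0), (1, 0), (1, 1), (0, 1), (0, 2), (-1, 2), (-1, 1), (-1, 0), (-1, -1), (-2, -1)])
Fold: move[8]->R => RULULDDDR (positions: [(0, 0), (1, 0), (1, 1), (0, 1), (0, 2), (-1, 2), (-1, 1), (-1, 0), (-1, -1), (0, -1)])
Fold: move[0]->L => LULULDDDR (positions: [(0, 0), (-1, 0), (-1, 1), (-2, 1), (-2, 2), (-3, 2), (-3, 1), (-3, 0), (-3, -1), (-2, -1)])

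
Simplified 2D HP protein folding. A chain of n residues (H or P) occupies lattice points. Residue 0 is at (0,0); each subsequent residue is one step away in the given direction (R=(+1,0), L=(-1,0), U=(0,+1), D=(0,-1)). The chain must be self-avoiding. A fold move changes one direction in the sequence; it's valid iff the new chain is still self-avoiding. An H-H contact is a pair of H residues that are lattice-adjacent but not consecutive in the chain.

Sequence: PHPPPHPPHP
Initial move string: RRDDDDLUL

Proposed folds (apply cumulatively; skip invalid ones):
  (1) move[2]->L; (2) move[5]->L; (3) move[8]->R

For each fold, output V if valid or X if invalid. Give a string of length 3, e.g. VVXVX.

Answer: XVV

Derivation:
Initial: RRDDDDLUL -> [(0, 0), (1, 0), (2, 0), (2, -1), (2, -2), (2, -3), (2, -4), (1, -4), (1, -3), (0, -3)]
Fold 1: move[2]->L => RRLDDDLUL INVALID (collision), skipped
Fold 2: move[5]->L => RRDDDLLUL VALID
Fold 3: move[8]->R => RRDDDLLUR VALID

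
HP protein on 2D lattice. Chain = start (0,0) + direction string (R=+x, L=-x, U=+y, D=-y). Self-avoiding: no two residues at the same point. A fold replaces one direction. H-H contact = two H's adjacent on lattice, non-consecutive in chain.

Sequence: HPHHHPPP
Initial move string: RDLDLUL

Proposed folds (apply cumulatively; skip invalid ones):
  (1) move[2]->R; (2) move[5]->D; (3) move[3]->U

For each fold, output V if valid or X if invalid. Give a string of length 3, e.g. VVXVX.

Initial: RDLDLUL -> [(0, 0), (1, 0), (1, -1), (0, -1), (0, -2), (-1, -2), (-1, -1), (-2, -1)]
Fold 1: move[2]->R => RDRDLUL INVALID (collision), skipped
Fold 2: move[5]->D => RDLDLDL VALID
Fold 3: move[3]->U => RDLULDL INVALID (collision), skipped

Answer: XVX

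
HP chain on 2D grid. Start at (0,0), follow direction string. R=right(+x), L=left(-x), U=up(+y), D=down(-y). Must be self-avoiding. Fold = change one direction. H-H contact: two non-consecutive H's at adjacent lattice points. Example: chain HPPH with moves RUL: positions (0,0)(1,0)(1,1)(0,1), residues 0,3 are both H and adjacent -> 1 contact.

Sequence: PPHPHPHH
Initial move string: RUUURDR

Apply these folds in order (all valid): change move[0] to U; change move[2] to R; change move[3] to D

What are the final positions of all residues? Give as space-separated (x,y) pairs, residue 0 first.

Answer: (0,0) (0,1) (0,2) (1,2) (1,1) (2,1) (2,0) (3,0)

Derivation:
Initial moves: RUUURDR
Fold: move[0]->U => UUUURDR (positions: [(0, 0), (0, 1), (0, 2), (0, 3), (0, 4), (1, 4), (1, 3), (2, 3)])
Fold: move[2]->R => UURURDR (positions: [(0, 0), (0, 1), (0, 2), (1, 2), (1, 3), (2, 3), (2, 2), (3, 2)])
Fold: move[3]->D => UURDRDR (positions: [(0, 0), (0, 1), (0, 2), (1, 2), (1, 1), (2, 1), (2, 0), (3, 0)])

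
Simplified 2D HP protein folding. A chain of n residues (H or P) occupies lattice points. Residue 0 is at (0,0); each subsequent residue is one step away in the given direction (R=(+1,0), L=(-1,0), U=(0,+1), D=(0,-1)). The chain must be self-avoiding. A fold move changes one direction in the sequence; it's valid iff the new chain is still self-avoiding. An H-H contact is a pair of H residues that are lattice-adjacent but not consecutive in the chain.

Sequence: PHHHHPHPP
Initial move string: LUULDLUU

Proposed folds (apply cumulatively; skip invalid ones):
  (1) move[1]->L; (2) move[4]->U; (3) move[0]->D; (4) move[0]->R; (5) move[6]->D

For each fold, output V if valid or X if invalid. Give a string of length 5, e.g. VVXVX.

Initial: LUULDLUU -> [(0, 0), (-1, 0), (-1, 1), (-1, 2), (-2, 2), (-2, 1), (-3, 1), (-3, 2), (-3, 3)]
Fold 1: move[1]->L => LLULDLUU VALID
Fold 2: move[4]->U => LLULULUU VALID
Fold 3: move[0]->D => DLULULUU VALID
Fold 4: move[0]->R => RLULULUU INVALID (collision), skipped
Fold 5: move[6]->D => DLULULDU INVALID (collision), skipped

Answer: VVVXX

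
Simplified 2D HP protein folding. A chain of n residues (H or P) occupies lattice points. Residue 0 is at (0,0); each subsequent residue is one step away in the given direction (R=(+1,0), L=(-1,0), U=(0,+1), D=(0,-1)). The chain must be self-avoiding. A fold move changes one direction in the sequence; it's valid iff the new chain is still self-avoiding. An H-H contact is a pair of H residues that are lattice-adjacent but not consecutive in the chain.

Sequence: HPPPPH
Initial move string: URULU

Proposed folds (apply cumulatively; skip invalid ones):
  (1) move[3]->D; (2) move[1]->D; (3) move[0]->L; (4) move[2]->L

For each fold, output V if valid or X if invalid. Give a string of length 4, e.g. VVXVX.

Initial: URULU -> [(0, 0), (0, 1), (1, 1), (1, 2), (0, 2), (0, 3)]
Fold 1: move[3]->D => URUDU INVALID (collision), skipped
Fold 2: move[1]->D => UDULU INVALID (collision), skipped
Fold 3: move[0]->L => LRULU INVALID (collision), skipped
Fold 4: move[2]->L => URLLU INVALID (collision), skipped

Answer: XXXX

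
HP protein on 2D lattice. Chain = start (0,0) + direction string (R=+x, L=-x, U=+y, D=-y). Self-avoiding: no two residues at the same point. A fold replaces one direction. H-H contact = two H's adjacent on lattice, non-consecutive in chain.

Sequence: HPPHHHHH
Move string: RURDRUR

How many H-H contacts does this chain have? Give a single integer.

Answer: 1

Derivation:
Positions: [(0, 0), (1, 0), (1, 1), (2, 1), (2, 0), (3, 0), (3, 1), (4, 1)]
H-H contact: residue 3 @(2,1) - residue 6 @(3, 1)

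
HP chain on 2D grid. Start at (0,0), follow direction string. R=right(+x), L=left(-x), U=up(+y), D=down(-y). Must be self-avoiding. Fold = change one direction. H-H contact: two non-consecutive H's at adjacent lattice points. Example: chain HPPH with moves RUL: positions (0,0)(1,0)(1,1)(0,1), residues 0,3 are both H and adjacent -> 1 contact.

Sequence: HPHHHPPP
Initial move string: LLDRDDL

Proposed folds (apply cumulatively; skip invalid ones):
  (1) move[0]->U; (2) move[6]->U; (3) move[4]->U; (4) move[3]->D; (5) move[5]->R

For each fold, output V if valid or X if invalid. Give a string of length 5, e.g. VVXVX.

Initial: LLDRDDL -> [(0, 0), (-1, 0), (-2, 0), (-2, -1), (-1, -1), (-1, -2), (-1, -3), (-2, -3)]
Fold 1: move[0]->U => ULDRDDL INVALID (collision), skipped
Fold 2: move[6]->U => LLDRDDU INVALID (collision), skipped
Fold 3: move[4]->U => LLDRUDL INVALID (collision), skipped
Fold 4: move[3]->D => LLDDDDL VALID
Fold 5: move[5]->R => LLDDDRL INVALID (collision), skipped

Answer: XXXVX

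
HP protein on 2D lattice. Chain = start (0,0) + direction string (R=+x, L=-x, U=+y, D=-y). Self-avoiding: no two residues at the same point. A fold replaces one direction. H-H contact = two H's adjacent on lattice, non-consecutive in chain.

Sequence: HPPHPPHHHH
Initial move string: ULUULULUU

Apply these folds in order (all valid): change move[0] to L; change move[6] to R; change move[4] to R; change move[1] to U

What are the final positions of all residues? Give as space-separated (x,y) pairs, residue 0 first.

Answer: (0,0) (-1,0) (-1,1) (-1,2) (-1,3) (0,3) (0,4) (1,4) (1,5) (1,6)

Derivation:
Initial moves: ULUULULUU
Fold: move[0]->L => LLUULULUU (positions: [(0, 0), (-1, 0), (-2, 0), (-2, 1), (-2, 2), (-3, 2), (-3, 3), (-4, 3), (-4, 4), (-4, 5)])
Fold: move[6]->R => LLUULURUU (positions: [(0, 0), (-1, 0), (-2, 0), (-2, 1), (-2, 2), (-3, 2), (-3, 3), (-2, 3), (-2, 4), (-2, 5)])
Fold: move[4]->R => LLUURURUU (positions: [(0, 0), (-1, 0), (-2, 0), (-2, 1), (-2, 2), (-1, 2), (-1, 3), (0, 3), (0, 4), (0, 5)])
Fold: move[1]->U => LUUURURUU (positions: [(0, 0), (-1, 0), (-1, 1), (-1, 2), (-1, 3), (0, 3), (0, 4), (1, 4), (1, 5), (1, 6)])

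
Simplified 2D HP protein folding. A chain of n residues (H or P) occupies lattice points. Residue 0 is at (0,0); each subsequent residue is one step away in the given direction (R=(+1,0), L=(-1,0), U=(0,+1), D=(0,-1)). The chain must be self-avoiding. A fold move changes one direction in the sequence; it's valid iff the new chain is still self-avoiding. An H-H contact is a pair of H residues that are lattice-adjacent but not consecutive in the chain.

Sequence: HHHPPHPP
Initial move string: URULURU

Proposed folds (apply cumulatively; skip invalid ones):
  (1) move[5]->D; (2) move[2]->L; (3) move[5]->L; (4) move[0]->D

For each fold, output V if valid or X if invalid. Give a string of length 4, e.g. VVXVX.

Answer: XXVX

Derivation:
Initial: URULURU -> [(0, 0), (0, 1), (1, 1), (1, 2), (0, 2), (0, 3), (1, 3), (1, 4)]
Fold 1: move[5]->D => URULUDU INVALID (collision), skipped
Fold 2: move[2]->L => URLLURU INVALID (collision), skipped
Fold 3: move[5]->L => URULULU VALID
Fold 4: move[0]->D => DRULULU INVALID (collision), skipped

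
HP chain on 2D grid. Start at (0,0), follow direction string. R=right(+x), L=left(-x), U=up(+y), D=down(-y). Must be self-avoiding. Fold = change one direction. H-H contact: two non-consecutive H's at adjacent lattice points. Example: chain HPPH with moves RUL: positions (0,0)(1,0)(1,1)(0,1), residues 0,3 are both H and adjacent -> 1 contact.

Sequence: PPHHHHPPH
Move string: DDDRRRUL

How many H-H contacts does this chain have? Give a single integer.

Positions: [(0, 0), (0, -1), (0, -2), (0, -3), (1, -3), (2, -3), (3, -3), (3, -2), (2, -2)]
H-H contact: residue 5 @(2,-3) - residue 8 @(2, -2)

Answer: 1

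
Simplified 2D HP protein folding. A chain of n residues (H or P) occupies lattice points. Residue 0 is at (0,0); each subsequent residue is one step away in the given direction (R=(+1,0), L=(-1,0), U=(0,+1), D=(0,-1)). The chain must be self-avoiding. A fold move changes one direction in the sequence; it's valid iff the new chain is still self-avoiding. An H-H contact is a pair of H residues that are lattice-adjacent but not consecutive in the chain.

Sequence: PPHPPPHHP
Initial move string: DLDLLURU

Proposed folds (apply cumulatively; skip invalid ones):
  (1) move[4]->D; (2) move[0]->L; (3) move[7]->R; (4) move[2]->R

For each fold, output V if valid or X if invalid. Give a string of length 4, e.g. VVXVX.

Initial: DLDLLURU -> [(0, 0), (0, -1), (-1, -1), (-1, -2), (-2, -2), (-3, -2), (-3, -1), (-2, -1), (-2, 0)]
Fold 1: move[4]->D => DLDLDURU INVALID (collision), skipped
Fold 2: move[0]->L => LLDLLURU VALID
Fold 3: move[7]->R => LLDLLURR INVALID (collision), skipped
Fold 4: move[2]->R => LLRLLURU INVALID (collision), skipped

Answer: XVXX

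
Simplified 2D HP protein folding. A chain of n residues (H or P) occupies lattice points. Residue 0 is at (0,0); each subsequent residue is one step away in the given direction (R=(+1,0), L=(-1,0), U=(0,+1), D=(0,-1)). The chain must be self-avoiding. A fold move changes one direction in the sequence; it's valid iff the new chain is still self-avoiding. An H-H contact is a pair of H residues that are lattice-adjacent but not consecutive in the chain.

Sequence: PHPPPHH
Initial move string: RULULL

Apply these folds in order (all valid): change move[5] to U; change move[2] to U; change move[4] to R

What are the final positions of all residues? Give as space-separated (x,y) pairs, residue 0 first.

Answer: (0,0) (1,0) (1,1) (1,2) (1,3) (2,3) (2,4)

Derivation:
Initial moves: RULULL
Fold: move[5]->U => RULULU (positions: [(0, 0), (1, 0), (1, 1), (0, 1), (0, 2), (-1, 2), (-1, 3)])
Fold: move[2]->U => RUUULU (positions: [(0, 0), (1, 0), (1, 1), (1, 2), (1, 3), (0, 3), (0, 4)])
Fold: move[4]->R => RUUURU (positions: [(0, 0), (1, 0), (1, 1), (1, 2), (1, 3), (2, 3), (2, 4)])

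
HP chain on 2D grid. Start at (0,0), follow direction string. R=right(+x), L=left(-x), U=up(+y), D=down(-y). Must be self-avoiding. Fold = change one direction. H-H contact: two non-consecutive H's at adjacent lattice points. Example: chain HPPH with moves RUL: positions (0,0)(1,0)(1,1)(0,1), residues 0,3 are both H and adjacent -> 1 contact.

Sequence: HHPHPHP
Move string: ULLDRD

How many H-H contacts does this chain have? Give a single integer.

Positions: [(0, 0), (0, 1), (-1, 1), (-2, 1), (-2, 0), (-1, 0), (-1, -1)]
H-H contact: residue 0 @(0,0) - residue 5 @(-1, 0)

Answer: 1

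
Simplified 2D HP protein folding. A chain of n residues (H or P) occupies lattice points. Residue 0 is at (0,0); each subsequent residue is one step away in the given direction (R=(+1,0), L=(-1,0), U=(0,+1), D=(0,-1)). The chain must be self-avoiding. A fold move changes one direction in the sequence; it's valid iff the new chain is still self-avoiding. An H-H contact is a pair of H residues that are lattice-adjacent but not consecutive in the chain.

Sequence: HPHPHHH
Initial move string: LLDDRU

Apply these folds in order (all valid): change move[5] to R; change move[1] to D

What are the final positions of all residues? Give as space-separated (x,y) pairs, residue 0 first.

Answer: (0,0) (-1,0) (-1,-1) (-1,-2) (-1,-3) (0,-3) (1,-3)

Derivation:
Initial moves: LLDDRU
Fold: move[5]->R => LLDDRR (positions: [(0, 0), (-1, 0), (-2, 0), (-2, -1), (-2, -2), (-1, -2), (0, -2)])
Fold: move[1]->D => LDDDRR (positions: [(0, 0), (-1, 0), (-1, -1), (-1, -2), (-1, -3), (0, -3), (1, -3)])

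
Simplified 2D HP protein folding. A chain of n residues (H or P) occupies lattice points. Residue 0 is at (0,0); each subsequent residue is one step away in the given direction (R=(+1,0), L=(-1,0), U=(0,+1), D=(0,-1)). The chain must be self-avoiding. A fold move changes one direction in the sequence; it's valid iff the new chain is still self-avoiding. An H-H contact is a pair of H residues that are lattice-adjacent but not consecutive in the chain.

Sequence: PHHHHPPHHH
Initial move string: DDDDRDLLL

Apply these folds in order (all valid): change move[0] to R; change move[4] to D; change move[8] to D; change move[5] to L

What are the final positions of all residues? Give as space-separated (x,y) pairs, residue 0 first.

Initial moves: DDDDRDLLL
Fold: move[0]->R => RDDDRDLLL (positions: [(0, 0), (1, 0), (1, -1), (1, -2), (1, -3), (2, -3), (2, -4), (1, -4), (0, -4), (-1, -4)])
Fold: move[4]->D => RDDDDDLLL (positions: [(0, 0), (1, 0), (1, -1), (1, -2), (1, -3), (1, -4), (1, -5), (0, -5), (-1, -5), (-2, -5)])
Fold: move[8]->D => RDDDDDLLD (positions: [(0, 0), (1, 0), (1, -1), (1, -2), (1, -3), (1, -4), (1, -5), (0, -5), (-1, -5), (-1, -6)])
Fold: move[5]->L => RDDDDLLLD (positions: [(0, 0), (1, 0), (1, -1), (1, -2), (1, -3), (1, -4), (0, -4), (-1, -4), (-2, -4), (-2, -5)])

Answer: (0,0) (1,0) (1,-1) (1,-2) (1,-3) (1,-4) (0,-4) (-1,-4) (-2,-4) (-2,-5)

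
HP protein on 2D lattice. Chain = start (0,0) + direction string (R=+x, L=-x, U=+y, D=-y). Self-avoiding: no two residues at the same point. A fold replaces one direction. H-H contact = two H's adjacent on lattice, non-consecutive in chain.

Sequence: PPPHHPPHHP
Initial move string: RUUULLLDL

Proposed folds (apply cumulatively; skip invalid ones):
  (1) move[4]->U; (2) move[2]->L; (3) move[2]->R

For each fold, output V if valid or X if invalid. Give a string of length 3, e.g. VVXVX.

Answer: VVV

Derivation:
Initial: RUUULLLDL -> [(0, 0), (1, 0), (1, 1), (1, 2), (1, 3), (0, 3), (-1, 3), (-2, 3), (-2, 2), (-3, 2)]
Fold 1: move[4]->U => RUUUULLDL VALID
Fold 2: move[2]->L => RULUULLDL VALID
Fold 3: move[2]->R => RURUULLDL VALID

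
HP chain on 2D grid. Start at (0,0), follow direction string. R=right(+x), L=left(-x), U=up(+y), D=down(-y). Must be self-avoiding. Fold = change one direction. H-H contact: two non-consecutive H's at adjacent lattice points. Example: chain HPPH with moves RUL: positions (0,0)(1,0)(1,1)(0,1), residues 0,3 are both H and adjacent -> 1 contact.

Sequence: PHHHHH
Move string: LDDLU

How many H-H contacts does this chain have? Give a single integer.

Positions: [(0, 0), (-1, 0), (-1, -1), (-1, -2), (-2, -2), (-2, -1)]
H-H contact: residue 2 @(-1,-1) - residue 5 @(-2, -1)

Answer: 1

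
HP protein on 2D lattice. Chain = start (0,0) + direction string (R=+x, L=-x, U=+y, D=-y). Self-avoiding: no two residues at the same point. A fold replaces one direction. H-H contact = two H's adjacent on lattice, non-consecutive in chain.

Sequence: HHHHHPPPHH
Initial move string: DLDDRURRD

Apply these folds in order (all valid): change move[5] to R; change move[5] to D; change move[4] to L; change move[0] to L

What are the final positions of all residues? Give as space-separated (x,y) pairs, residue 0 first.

Answer: (0,0) (-1,0) (-2,0) (-2,-1) (-2,-2) (-3,-2) (-3,-3) (-2,-3) (-1,-3) (-1,-4)

Derivation:
Initial moves: DLDDRURRD
Fold: move[5]->R => DLDDRRRRD (positions: [(0, 0), (0, -1), (-1, -1), (-1, -2), (-1, -3), (0, -3), (1, -3), (2, -3), (3, -3), (3, -4)])
Fold: move[5]->D => DLDDRDRRD (positions: [(0, 0), (0, -1), (-1, -1), (-1, -2), (-1, -3), (0, -3), (0, -4), (1, -4), (2, -4), (2, -5)])
Fold: move[4]->L => DLDDLDRRD (positions: [(0, 0), (0, -1), (-1, -1), (-1, -2), (-1, -3), (-2, -3), (-2, -4), (-1, -4), (0, -4), (0, -5)])
Fold: move[0]->L => LLDDLDRRD (positions: [(0, 0), (-1, 0), (-2, 0), (-2, -1), (-2, -2), (-3, -2), (-3, -3), (-2, -3), (-1, -3), (-1, -4)])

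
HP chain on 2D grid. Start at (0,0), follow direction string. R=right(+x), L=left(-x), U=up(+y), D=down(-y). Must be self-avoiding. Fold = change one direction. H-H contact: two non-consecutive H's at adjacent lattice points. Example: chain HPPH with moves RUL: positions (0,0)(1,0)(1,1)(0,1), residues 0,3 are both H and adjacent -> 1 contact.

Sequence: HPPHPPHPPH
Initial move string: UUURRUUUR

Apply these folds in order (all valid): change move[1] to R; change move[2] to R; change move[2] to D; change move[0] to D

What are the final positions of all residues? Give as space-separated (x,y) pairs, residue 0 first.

Initial moves: UUURRUUUR
Fold: move[1]->R => URURRUUUR (positions: [(0, 0), (0, 1), (1, 1), (1, 2), (2, 2), (3, 2), (3, 3), (3, 4), (3, 5), (4, 5)])
Fold: move[2]->R => URRRRUUUR (positions: [(0, 0), (0, 1), (1, 1), (2, 1), (3, 1), (4, 1), (4, 2), (4, 3), (4, 4), (5, 4)])
Fold: move[2]->D => URDRRUUUR (positions: [(0, 0), (0, 1), (1, 1), (1, 0), (2, 0), (3, 0), (3, 1), (3, 2), (3, 3), (4, 3)])
Fold: move[0]->D => DRDRRUUUR (positions: [(0, 0), (0, -1), (1, -1), (1, -2), (2, -2), (3, -2), (3, -1), (3, 0), (3, 1), (4, 1)])

Answer: (0,0) (0,-1) (1,-1) (1,-2) (2,-2) (3,-2) (3,-1) (3,0) (3,1) (4,1)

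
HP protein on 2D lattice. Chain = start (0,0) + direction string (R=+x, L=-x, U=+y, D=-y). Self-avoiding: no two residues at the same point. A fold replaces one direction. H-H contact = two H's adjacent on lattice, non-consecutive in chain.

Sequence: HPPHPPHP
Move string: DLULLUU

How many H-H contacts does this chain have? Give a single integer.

Positions: [(0, 0), (0, -1), (-1, -1), (-1, 0), (-2, 0), (-3, 0), (-3, 1), (-3, 2)]
H-H contact: residue 0 @(0,0) - residue 3 @(-1, 0)

Answer: 1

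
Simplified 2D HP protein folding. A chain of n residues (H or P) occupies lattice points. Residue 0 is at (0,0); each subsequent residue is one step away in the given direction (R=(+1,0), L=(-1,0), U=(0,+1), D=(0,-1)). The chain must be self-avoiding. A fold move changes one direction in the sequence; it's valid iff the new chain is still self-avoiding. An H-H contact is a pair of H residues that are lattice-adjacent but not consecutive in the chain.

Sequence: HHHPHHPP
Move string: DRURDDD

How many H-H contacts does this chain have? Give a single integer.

Answer: 1

Derivation:
Positions: [(0, 0), (0, -1), (1, -1), (1, 0), (2, 0), (2, -1), (2, -2), (2, -3)]
H-H contact: residue 2 @(1,-1) - residue 5 @(2, -1)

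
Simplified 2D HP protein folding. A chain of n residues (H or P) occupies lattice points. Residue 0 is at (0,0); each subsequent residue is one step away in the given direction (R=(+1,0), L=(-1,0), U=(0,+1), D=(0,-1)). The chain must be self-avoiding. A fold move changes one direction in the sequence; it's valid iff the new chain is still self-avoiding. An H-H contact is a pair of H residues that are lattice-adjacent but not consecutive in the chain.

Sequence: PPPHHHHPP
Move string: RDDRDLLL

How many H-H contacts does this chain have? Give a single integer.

Positions: [(0, 0), (1, 0), (1, -1), (1, -2), (2, -2), (2, -3), (1, -3), (0, -3), (-1, -3)]
H-H contact: residue 3 @(1,-2) - residue 6 @(1, -3)

Answer: 1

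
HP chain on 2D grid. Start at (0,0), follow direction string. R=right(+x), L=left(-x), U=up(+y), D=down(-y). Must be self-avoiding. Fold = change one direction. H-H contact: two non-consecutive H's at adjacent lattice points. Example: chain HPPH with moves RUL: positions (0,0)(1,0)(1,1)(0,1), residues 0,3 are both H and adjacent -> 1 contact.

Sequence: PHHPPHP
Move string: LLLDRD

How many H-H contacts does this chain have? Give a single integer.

Positions: [(0, 0), (-1, 0), (-2, 0), (-3, 0), (-3, -1), (-2, -1), (-2, -2)]
H-H contact: residue 2 @(-2,0) - residue 5 @(-2, -1)

Answer: 1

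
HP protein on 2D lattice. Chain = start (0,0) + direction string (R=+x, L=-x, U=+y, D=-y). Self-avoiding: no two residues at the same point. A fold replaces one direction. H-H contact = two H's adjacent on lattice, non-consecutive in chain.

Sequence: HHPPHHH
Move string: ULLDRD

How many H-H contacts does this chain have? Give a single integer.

Answer: 1

Derivation:
Positions: [(0, 0), (0, 1), (-1, 1), (-2, 1), (-2, 0), (-1, 0), (-1, -1)]
H-H contact: residue 0 @(0,0) - residue 5 @(-1, 0)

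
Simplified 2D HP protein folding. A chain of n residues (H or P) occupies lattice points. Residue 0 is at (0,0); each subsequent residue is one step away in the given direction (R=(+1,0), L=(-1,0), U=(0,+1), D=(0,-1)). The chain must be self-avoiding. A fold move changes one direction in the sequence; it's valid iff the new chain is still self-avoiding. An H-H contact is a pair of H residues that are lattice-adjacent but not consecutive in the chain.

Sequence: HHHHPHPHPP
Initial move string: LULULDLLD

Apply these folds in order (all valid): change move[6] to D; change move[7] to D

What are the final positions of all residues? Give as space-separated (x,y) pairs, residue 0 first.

Initial moves: LULULDLLD
Fold: move[6]->D => LULULDDLD (positions: [(0, 0), (-1, 0), (-1, 1), (-2, 1), (-2, 2), (-3, 2), (-3, 1), (-3, 0), (-4, 0), (-4, -1)])
Fold: move[7]->D => LULULDDDD (positions: [(0, 0), (-1, 0), (-1, 1), (-2, 1), (-2, 2), (-3, 2), (-3, 1), (-3, 0), (-3, -1), (-3, -2)])

Answer: (0,0) (-1,0) (-1,1) (-2,1) (-2,2) (-3,2) (-3,1) (-3,0) (-3,-1) (-3,-2)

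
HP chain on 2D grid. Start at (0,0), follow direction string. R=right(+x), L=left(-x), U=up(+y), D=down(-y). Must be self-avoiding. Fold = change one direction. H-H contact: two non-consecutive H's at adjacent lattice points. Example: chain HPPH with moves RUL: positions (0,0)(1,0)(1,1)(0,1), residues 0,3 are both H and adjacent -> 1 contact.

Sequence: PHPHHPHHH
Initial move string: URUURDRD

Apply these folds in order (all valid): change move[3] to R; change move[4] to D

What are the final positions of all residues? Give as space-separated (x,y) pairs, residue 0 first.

Answer: (0,0) (0,1) (1,1) (1,2) (2,2) (2,1) (2,0) (3,0) (3,-1)

Derivation:
Initial moves: URUURDRD
Fold: move[3]->R => URURRDRD (positions: [(0, 0), (0, 1), (1, 1), (1, 2), (2, 2), (3, 2), (3, 1), (4, 1), (4, 0)])
Fold: move[4]->D => URURDDRD (positions: [(0, 0), (0, 1), (1, 1), (1, 2), (2, 2), (2, 1), (2, 0), (3, 0), (3, -1)])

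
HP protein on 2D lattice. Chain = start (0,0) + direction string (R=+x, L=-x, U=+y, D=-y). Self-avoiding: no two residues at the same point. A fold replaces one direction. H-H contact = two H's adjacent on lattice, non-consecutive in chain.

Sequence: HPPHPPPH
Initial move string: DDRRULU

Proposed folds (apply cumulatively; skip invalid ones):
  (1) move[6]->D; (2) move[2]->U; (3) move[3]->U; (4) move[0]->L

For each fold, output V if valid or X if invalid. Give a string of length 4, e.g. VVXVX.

Initial: DDRRULU -> [(0, 0), (0, -1), (0, -2), (1, -2), (2, -2), (2, -1), (1, -1), (1, 0)]
Fold 1: move[6]->D => DDRRULD INVALID (collision), skipped
Fold 2: move[2]->U => DDURULU INVALID (collision), skipped
Fold 3: move[3]->U => DDRUULU INVALID (collision), skipped
Fold 4: move[0]->L => LDRRULU INVALID (collision), skipped

Answer: XXXX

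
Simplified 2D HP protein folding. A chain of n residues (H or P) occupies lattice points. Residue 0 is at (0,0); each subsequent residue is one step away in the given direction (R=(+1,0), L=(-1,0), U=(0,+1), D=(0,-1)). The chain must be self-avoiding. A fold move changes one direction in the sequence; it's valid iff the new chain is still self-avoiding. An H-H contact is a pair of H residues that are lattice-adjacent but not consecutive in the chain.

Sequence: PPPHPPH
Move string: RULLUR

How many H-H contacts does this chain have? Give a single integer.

Positions: [(0, 0), (1, 0), (1, 1), (0, 1), (-1, 1), (-1, 2), (0, 2)]
H-H contact: residue 3 @(0,1) - residue 6 @(0, 2)

Answer: 1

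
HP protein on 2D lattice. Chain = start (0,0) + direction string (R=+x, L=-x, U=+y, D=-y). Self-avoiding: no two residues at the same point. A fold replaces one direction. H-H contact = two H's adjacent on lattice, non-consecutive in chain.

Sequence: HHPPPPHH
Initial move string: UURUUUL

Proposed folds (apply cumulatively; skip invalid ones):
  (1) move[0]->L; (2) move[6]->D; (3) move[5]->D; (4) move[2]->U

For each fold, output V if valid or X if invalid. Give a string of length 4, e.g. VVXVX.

Answer: VXXV

Derivation:
Initial: UURUUUL -> [(0, 0), (0, 1), (0, 2), (1, 2), (1, 3), (1, 4), (1, 5), (0, 5)]
Fold 1: move[0]->L => LURUUUL VALID
Fold 2: move[6]->D => LURUUUD INVALID (collision), skipped
Fold 3: move[5]->D => LURUUDL INVALID (collision), skipped
Fold 4: move[2]->U => LUUUUUL VALID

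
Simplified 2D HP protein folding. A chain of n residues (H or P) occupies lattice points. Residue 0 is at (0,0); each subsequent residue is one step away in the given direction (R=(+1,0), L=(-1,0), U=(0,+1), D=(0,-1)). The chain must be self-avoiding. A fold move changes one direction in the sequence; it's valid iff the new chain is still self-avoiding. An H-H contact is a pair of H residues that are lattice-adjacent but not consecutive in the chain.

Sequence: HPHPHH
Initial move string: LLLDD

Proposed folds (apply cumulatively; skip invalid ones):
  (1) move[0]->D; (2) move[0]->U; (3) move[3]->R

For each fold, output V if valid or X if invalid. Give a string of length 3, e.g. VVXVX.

Initial: LLLDD -> [(0, 0), (-1, 0), (-2, 0), (-3, 0), (-3, -1), (-3, -2)]
Fold 1: move[0]->D => DLLDD VALID
Fold 2: move[0]->U => ULLDD VALID
Fold 3: move[3]->R => ULLRD INVALID (collision), skipped

Answer: VVX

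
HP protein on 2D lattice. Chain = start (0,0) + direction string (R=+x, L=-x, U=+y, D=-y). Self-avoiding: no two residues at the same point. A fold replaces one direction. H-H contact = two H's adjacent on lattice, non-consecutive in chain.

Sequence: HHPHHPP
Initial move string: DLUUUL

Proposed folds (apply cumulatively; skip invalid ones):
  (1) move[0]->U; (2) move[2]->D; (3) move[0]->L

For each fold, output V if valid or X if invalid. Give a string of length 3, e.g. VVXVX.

Initial: DLUUUL -> [(0, 0), (0, -1), (-1, -1), (-1, 0), (-1, 1), (-1, 2), (-2, 2)]
Fold 1: move[0]->U => ULUUUL VALID
Fold 2: move[2]->D => ULDUUL INVALID (collision), skipped
Fold 3: move[0]->L => LLUUUL VALID

Answer: VXV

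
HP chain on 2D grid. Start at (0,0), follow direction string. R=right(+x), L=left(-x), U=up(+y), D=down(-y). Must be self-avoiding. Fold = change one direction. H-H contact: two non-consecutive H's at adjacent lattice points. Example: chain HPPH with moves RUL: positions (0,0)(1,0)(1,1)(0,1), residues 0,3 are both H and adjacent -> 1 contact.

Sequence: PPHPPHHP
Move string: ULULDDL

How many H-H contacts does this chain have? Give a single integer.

Answer: 1

Derivation:
Positions: [(0, 0), (0, 1), (-1, 1), (-1, 2), (-2, 2), (-2, 1), (-2, 0), (-3, 0)]
H-H contact: residue 2 @(-1,1) - residue 5 @(-2, 1)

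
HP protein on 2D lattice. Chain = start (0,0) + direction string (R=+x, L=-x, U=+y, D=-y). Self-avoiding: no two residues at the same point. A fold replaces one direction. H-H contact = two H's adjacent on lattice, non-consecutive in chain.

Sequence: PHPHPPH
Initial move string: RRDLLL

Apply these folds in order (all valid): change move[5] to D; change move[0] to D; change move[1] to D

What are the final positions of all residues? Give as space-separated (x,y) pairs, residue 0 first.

Answer: (0,0) (0,-1) (0,-2) (0,-3) (-1,-3) (-2,-3) (-2,-4)

Derivation:
Initial moves: RRDLLL
Fold: move[5]->D => RRDLLD (positions: [(0, 0), (1, 0), (2, 0), (2, -1), (1, -1), (0, -1), (0, -2)])
Fold: move[0]->D => DRDLLD (positions: [(0, 0), (0, -1), (1, -1), (1, -2), (0, -2), (-1, -2), (-1, -3)])
Fold: move[1]->D => DDDLLD (positions: [(0, 0), (0, -1), (0, -2), (0, -3), (-1, -3), (-2, -3), (-2, -4)])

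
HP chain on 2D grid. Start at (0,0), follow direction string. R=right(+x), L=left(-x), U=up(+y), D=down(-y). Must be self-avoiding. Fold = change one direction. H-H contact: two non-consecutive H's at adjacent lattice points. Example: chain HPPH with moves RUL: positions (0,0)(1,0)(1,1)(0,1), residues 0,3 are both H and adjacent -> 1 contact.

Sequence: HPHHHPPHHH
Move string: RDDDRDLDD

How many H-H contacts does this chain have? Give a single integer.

Answer: 1

Derivation:
Positions: [(0, 0), (1, 0), (1, -1), (1, -2), (1, -3), (2, -3), (2, -4), (1, -4), (1, -5), (1, -6)]
H-H contact: residue 4 @(1,-3) - residue 7 @(1, -4)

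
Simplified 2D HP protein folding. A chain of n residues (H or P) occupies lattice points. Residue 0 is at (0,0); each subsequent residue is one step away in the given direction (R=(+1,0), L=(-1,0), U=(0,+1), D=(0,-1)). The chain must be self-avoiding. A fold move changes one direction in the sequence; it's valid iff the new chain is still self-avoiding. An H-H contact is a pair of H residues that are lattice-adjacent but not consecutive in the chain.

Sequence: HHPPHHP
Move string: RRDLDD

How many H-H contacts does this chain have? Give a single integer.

Positions: [(0, 0), (1, 0), (2, 0), (2, -1), (1, -1), (1, -2), (1, -3)]
H-H contact: residue 1 @(1,0) - residue 4 @(1, -1)

Answer: 1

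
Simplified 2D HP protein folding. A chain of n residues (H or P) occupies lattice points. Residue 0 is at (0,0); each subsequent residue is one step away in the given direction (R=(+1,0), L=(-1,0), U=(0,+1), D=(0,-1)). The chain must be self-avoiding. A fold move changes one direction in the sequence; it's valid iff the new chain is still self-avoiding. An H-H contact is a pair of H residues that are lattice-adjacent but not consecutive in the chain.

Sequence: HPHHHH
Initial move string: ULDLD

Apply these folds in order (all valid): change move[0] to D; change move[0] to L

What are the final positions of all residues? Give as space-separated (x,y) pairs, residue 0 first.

Answer: (0,0) (-1,0) (-2,0) (-2,-1) (-3,-1) (-3,-2)

Derivation:
Initial moves: ULDLD
Fold: move[0]->D => DLDLD (positions: [(0, 0), (0, -1), (-1, -1), (-1, -2), (-2, -2), (-2, -3)])
Fold: move[0]->L => LLDLD (positions: [(0, 0), (-1, 0), (-2, 0), (-2, -1), (-3, -1), (-3, -2)])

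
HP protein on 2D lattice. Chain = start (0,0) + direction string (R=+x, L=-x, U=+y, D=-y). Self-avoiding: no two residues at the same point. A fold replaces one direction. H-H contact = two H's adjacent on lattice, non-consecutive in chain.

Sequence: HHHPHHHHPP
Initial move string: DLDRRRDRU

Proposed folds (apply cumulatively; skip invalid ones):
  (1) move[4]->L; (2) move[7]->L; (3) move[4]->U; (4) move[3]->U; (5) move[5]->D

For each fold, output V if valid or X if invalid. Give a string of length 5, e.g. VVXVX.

Initial: DLDRRRDRU -> [(0, 0), (0, -1), (-1, -1), (-1, -2), (0, -2), (1, -2), (2, -2), (2, -3), (3, -3), (3, -2)]
Fold 1: move[4]->L => DLDRLRDRU INVALID (collision), skipped
Fold 2: move[7]->L => DLDRRRDLU INVALID (collision), skipped
Fold 3: move[4]->U => DLDRURDRU INVALID (collision), skipped
Fold 4: move[3]->U => DLDURRDRU INVALID (collision), skipped
Fold 5: move[5]->D => DLDRRDDRU VALID

Answer: XXXXV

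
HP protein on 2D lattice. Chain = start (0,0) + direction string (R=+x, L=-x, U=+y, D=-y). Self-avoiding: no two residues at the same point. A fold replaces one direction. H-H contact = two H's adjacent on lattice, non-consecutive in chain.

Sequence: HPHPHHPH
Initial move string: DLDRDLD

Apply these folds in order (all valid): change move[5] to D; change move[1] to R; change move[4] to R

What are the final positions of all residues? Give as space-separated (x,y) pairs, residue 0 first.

Answer: (0,0) (0,-1) (1,-1) (1,-2) (2,-2) (3,-2) (3,-3) (3,-4)

Derivation:
Initial moves: DLDRDLD
Fold: move[5]->D => DLDRDDD (positions: [(0, 0), (0, -1), (-1, -1), (-1, -2), (0, -2), (0, -3), (0, -4), (0, -5)])
Fold: move[1]->R => DRDRDDD (positions: [(0, 0), (0, -1), (1, -1), (1, -2), (2, -2), (2, -3), (2, -4), (2, -5)])
Fold: move[4]->R => DRDRRDD (positions: [(0, 0), (0, -1), (1, -1), (1, -2), (2, -2), (3, -2), (3, -3), (3, -4)])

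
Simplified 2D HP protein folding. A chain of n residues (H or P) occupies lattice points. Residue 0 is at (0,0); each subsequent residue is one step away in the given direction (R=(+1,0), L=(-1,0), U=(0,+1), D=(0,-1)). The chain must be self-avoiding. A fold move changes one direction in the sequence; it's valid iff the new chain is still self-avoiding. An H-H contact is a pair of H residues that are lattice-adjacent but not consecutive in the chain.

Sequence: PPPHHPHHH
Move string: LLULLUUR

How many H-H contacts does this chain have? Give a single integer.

Positions: [(0, 0), (-1, 0), (-2, 0), (-2, 1), (-3, 1), (-4, 1), (-4, 2), (-4, 3), (-3, 3)]
No H-H contacts found.

Answer: 0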